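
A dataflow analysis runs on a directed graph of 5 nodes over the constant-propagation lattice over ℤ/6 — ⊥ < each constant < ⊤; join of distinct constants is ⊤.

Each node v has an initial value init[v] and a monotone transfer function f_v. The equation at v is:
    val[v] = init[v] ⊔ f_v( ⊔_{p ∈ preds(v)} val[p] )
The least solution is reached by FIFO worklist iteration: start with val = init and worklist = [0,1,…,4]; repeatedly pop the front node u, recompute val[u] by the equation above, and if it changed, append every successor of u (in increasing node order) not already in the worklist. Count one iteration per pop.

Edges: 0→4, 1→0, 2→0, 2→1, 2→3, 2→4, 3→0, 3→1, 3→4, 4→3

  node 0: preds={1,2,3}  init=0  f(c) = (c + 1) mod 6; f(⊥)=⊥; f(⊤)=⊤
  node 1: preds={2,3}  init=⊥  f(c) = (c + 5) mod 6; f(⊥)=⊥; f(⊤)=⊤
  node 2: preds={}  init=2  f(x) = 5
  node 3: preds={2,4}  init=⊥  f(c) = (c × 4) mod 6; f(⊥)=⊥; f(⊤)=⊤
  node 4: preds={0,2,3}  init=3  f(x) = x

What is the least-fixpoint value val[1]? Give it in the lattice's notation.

⊤

Iteration log — 9 steps:
  step 1. node 0  ⊔preds=2  new=⊤  old=0  +wl: 
  step 2. node 1  ⊔preds=2  new=1  old=⊥  +wl: 0
  step 3. node 2  ⊔preds=⊥  new=⊤  old=2  +wl: 1
  step 4. node 3  ⊔preds=⊤  new=⊤  old=⊥  +wl: 
  step 5. node 4  ⊔preds=⊤  new=⊤  old=3  +wl: 3
  step 6. node 0  ⊔preds=⊤  new=⊤  stable
  step 7. node 1  ⊔preds=⊤  new=⊤  old=1  +wl: 0
  step 8. node 3  ⊔preds=⊤  new=⊤  stable
  step 9. node 0  ⊔preds=⊤  new=⊤  stable

Least fixpoint reached:
  node 0: ⊤
  node 1: ⊤
  node 2: ⊤
  node 3: ⊤
  node 4: ⊤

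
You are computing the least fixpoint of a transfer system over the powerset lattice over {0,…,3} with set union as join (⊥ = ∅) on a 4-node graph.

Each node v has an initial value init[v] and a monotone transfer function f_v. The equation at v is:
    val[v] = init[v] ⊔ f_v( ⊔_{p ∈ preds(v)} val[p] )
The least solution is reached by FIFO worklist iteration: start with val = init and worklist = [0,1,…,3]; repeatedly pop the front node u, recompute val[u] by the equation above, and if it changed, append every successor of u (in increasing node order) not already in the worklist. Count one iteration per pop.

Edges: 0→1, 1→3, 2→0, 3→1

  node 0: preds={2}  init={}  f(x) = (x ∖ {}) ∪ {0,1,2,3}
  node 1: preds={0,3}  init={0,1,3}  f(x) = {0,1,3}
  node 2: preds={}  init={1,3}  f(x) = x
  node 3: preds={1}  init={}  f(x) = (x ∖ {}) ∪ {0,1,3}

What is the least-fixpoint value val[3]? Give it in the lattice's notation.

Worklist (5 pops):
  #1 pop 0: in={1,3} → {0,1,2,3} (was {}); enqueue []
  #2 pop 1: in={0,1,2,3} → {0,1,3} (no change)
  #3 pop 2: in={} → {1,3} (no change)
  #4 pop 3: in={0,1,3} → {0,1,3} (was {}); enqueue [1]
  #5 pop 1: in={0,1,2,3} → {0,1,3} (no change)

Fixpoint:
  val[0] = {0,1,2,3}
  val[1] = {0,1,3}
  val[2] = {1,3}
  val[3] = {0,1,3}

{0,1,3}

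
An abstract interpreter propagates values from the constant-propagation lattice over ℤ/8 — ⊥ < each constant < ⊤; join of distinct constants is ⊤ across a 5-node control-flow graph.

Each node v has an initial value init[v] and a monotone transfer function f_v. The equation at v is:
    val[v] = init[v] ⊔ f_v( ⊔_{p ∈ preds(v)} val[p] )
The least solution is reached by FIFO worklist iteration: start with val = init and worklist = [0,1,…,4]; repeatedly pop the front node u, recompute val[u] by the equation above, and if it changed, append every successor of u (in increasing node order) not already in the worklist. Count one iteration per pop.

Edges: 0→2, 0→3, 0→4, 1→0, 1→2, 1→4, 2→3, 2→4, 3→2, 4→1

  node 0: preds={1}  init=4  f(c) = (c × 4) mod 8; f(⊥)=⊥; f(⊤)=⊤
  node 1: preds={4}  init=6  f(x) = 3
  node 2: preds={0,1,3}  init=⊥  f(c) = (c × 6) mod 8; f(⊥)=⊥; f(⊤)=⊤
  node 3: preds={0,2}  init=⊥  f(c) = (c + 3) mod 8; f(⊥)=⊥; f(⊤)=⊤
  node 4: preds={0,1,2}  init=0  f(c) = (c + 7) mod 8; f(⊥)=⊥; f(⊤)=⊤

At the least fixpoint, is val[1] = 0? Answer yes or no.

Iteration log — 8 steps:
  step 1. node 0  ⊔preds=6  new=⊤  old=4  +wl: 
  step 2. node 1  ⊔preds=0  new=⊤  old=6  +wl: 0
  step 3. node 2  ⊔preds=⊤  new=⊤  old=⊥  +wl: 
  step 4. node 3  ⊔preds=⊤  new=⊤  old=⊥  +wl: 2
  step 5. node 4  ⊔preds=⊤  new=⊤  old=0  +wl: 1
  step 6. node 0  ⊔preds=⊤  new=⊤  stable
  step 7. node 2  ⊔preds=⊤  new=⊤  stable
  step 8. node 1  ⊔preds=⊤  new=⊤  stable

Least fixpoint reached:
  node 0: ⊤
  node 1: ⊤
  node 2: ⊤
  node 3: ⊤
  node 4: ⊤

no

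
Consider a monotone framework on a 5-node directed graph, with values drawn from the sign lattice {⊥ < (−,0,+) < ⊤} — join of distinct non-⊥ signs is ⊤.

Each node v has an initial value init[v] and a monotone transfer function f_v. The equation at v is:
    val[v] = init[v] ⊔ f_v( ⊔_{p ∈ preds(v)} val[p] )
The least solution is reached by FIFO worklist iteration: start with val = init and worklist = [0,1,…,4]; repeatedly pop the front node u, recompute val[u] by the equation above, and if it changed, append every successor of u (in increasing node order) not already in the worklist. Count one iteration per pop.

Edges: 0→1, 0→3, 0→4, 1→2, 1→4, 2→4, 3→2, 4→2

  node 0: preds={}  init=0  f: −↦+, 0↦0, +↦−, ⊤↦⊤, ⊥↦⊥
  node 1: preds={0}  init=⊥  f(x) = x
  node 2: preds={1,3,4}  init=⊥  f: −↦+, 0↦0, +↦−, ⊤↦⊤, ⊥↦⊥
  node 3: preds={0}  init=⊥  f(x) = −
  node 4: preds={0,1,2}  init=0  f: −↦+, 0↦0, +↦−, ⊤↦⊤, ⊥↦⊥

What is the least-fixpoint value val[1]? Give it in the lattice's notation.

Iteration log — 8 steps:
  step 1. node 0  ⊔preds=⊥  new=0  stable
  step 2. node 1  ⊔preds=0  new=0  old=⊥  +wl: 
  step 3. node 2  ⊔preds=0  new=0  old=⊥  +wl: 
  step 4. node 3  ⊔preds=0  new=−  old=⊥  +wl: 2
  step 5. node 4  ⊔preds=0  new=0  stable
  step 6. node 2  ⊔preds=⊤  new=⊤  old=0  +wl: 4
  step 7. node 4  ⊔preds=⊤  new=⊤  old=0  +wl: 2
  step 8. node 2  ⊔preds=⊤  new=⊤  stable

Least fixpoint reached:
  node 0: 0
  node 1: 0
  node 2: ⊤
  node 3: −
  node 4: ⊤

0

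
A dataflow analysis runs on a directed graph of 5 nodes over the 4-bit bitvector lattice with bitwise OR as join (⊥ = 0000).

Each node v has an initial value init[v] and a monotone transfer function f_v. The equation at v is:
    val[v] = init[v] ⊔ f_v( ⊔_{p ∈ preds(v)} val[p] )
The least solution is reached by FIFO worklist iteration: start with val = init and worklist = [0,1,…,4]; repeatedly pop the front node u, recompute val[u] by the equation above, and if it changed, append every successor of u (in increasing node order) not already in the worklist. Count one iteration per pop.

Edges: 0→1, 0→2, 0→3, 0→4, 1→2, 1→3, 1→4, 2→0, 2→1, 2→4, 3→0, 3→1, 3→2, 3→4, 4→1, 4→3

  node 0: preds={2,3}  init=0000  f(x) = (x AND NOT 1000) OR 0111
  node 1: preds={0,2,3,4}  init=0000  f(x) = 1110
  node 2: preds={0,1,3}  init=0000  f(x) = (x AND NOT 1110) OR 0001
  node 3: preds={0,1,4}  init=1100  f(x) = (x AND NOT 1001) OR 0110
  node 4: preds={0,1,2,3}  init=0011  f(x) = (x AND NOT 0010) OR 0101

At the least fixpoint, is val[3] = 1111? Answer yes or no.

no

Worklist (9 pops):
  #1 pop 0: in=1100 → 0111 (was 0000); enqueue []
  #2 pop 1: in=1111 → 1110 (was 0000); enqueue []
  #3 pop 2: in=1111 → 0001 (was 0000); enqueue [0,1]
  #4 pop 3: in=1111 → 1110 (was 1100); enqueue [2]
  #5 pop 4: in=1111 → 1111 (was 0011); enqueue [3]
  #6 pop 0: in=1111 → 0111 (no change)
  #7 pop 1: in=1111 → 1110 (no change)
  #8 pop 2: in=1111 → 0001 (no change)
  #9 pop 3: in=1111 → 1110 (no change)

Fixpoint:
  val[0] = 0111
  val[1] = 1110
  val[2] = 0001
  val[3] = 1110
  val[4] = 1111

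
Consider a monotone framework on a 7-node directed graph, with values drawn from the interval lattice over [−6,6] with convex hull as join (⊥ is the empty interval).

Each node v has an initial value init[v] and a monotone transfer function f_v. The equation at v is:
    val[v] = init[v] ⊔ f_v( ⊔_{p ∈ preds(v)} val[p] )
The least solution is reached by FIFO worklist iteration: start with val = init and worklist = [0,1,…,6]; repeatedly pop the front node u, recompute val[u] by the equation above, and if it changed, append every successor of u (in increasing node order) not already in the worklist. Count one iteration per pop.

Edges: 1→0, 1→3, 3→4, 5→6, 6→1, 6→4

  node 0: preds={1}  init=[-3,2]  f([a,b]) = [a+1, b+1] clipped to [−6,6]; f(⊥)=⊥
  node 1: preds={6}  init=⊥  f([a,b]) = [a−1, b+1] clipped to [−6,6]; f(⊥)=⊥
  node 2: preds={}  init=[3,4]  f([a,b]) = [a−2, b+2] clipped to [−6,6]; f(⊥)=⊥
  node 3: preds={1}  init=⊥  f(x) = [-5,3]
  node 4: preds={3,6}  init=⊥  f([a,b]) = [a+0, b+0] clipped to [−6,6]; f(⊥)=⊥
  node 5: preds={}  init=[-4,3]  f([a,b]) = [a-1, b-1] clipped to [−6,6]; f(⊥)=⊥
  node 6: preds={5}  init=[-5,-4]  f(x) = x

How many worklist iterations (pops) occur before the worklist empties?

12

Worklist (12 pops):
  #1 pop 0: in=⊥ → [-3,2] (no change)
  #2 pop 1: in=[-5,-4] → [-6,-3] (was ⊥); enqueue [0]
  #3 pop 2: in=⊥ → [3,4] (no change)
  #4 pop 3: in=[-6,-3] → [-5,3] (was ⊥); enqueue []
  #5 pop 4: in=[-5,3] → [-5,3] (was ⊥); enqueue []
  #6 pop 5: in=⊥ → [-4,3] (no change)
  #7 pop 6: in=[-4,3] → [-5,3] (was [-5,-4]); enqueue [1,4]
  #8 pop 0: in=[-6,-3] → [-5,2] (was [-3,2]); enqueue []
  #9 pop 1: in=[-5,3] → [-6,4] (was [-6,-3]); enqueue [0,3]
  #10 pop 4: in=[-5,3] → [-5,3] (no change)
  #11 pop 0: in=[-6,4] → [-5,5] (was [-5,2]); enqueue []
  #12 pop 3: in=[-6,4] → [-5,3] (no change)

Fixpoint:
  val[0] = [-5,5]
  val[1] = [-6,4]
  val[2] = [3,4]
  val[3] = [-5,3]
  val[4] = [-5,3]
  val[5] = [-4,3]
  val[6] = [-5,3]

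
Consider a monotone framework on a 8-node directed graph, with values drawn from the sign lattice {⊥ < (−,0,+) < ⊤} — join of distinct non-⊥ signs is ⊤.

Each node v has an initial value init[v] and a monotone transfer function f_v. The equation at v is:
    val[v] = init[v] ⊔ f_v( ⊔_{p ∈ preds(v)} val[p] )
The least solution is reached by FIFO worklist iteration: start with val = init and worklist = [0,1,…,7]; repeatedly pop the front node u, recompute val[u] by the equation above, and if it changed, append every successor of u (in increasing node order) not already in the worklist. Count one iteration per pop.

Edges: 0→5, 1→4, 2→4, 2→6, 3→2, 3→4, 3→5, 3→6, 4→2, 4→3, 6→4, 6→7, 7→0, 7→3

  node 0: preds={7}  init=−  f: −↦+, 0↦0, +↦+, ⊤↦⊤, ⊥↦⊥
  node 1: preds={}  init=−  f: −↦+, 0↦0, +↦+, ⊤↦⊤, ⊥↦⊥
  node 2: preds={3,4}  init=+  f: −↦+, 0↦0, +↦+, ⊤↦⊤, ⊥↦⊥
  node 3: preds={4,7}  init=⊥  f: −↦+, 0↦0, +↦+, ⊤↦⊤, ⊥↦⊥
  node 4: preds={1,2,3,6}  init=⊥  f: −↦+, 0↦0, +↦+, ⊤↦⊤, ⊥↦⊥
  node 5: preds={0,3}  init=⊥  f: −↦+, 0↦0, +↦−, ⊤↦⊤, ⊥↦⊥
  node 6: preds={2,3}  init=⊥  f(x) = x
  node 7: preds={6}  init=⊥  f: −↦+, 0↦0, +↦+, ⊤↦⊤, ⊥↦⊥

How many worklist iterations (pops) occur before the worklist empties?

19

Worklist (19 pops):
  #1 pop 0: in=⊥ → − (no change)
  #2 pop 1: in=⊥ → − (no change)
  #3 pop 2: in=⊥ → + (no change)
  #4 pop 3: in=⊥ → ⊥ (no change)
  #5 pop 4: in=⊤ → ⊤ (was ⊥); enqueue [2,3]
  #6 pop 5: in=− → + (was ⊥); enqueue []
  #7 pop 6: in=+ → + (was ⊥); enqueue [4]
  #8 pop 7: in=+ → + (was ⊥); enqueue [0]
  #9 pop 2: in=⊤ → ⊤ (was +); enqueue [6]
  #10 pop 3: in=⊤ → ⊤ (was ⊥); enqueue [2,5]
  #11 pop 4: in=⊤ → ⊤ (no change)
  #12 pop 0: in=+ → ⊤ (was −); enqueue []
  #13 pop 6: in=⊤ → ⊤ (was +); enqueue [4,7]
  #14 pop 2: in=⊤ → ⊤ (no change)
  #15 pop 5: in=⊤ → ⊤ (was +); enqueue []
  #16 pop 4: in=⊤ → ⊤ (no change)
  #17 pop 7: in=⊤ → ⊤ (was +); enqueue [0,3]
  #18 pop 0: in=⊤ → ⊤ (no change)
  #19 pop 3: in=⊤ → ⊤ (no change)

Fixpoint:
  val[0] = ⊤
  val[1] = −
  val[2] = ⊤
  val[3] = ⊤
  val[4] = ⊤
  val[5] = ⊤
  val[6] = ⊤
  val[7] = ⊤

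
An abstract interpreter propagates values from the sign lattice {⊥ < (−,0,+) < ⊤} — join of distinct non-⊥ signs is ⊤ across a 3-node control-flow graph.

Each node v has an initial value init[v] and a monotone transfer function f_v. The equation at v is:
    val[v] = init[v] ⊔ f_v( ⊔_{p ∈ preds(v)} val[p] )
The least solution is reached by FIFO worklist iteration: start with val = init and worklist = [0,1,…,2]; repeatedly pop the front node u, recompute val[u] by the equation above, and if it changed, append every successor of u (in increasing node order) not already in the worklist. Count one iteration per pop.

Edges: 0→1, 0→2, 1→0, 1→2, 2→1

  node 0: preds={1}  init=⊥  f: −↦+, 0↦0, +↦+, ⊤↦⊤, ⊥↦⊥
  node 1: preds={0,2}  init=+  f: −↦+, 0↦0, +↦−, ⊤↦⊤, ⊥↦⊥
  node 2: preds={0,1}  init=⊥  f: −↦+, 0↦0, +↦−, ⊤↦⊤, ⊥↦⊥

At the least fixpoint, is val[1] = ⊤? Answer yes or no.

Iteration log — 6 steps:
  step 1. node 0  ⊔preds=+  new=+  old=⊥  +wl: 
  step 2. node 1  ⊔preds=+  new=⊤  old=+  +wl: 0
  step 3. node 2  ⊔preds=⊤  new=⊤  old=⊥  +wl: 1
  step 4. node 0  ⊔preds=⊤  new=⊤  old=+  +wl: 2
  step 5. node 1  ⊔preds=⊤  new=⊤  stable
  step 6. node 2  ⊔preds=⊤  new=⊤  stable

Least fixpoint reached:
  node 0: ⊤
  node 1: ⊤
  node 2: ⊤

yes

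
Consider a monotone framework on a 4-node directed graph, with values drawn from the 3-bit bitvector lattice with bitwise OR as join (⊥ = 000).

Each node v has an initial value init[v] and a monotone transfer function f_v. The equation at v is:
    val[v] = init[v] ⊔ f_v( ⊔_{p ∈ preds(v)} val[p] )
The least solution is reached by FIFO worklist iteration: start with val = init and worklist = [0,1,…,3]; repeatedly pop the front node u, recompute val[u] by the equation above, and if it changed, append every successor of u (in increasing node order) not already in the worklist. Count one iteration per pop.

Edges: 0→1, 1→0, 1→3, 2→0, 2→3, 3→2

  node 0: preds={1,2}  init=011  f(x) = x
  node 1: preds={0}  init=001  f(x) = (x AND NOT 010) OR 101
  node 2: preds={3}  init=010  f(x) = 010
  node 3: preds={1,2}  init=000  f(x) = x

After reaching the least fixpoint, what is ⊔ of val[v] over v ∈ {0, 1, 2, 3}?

Trace (7 dequeues):
  [1] u=0 | in 011 | out 011 | ==
  [2] u=1 | in 011 | out 101 | prev 001 | push {0}
  [3] u=2 | in 000 | out 010 | ==
  [4] u=3 | in 111 | out 111 | prev 000 | push {2}
  [5] u=0 | in 111 | out 111 | prev 011 | push {1}
  [6] u=2 | in 111 | out 010 | ==
  [7] u=1 | in 111 | out 101 | ==

Converged values:
  [0] 111
  [1] 101
  [2] 010
  [3] 111

111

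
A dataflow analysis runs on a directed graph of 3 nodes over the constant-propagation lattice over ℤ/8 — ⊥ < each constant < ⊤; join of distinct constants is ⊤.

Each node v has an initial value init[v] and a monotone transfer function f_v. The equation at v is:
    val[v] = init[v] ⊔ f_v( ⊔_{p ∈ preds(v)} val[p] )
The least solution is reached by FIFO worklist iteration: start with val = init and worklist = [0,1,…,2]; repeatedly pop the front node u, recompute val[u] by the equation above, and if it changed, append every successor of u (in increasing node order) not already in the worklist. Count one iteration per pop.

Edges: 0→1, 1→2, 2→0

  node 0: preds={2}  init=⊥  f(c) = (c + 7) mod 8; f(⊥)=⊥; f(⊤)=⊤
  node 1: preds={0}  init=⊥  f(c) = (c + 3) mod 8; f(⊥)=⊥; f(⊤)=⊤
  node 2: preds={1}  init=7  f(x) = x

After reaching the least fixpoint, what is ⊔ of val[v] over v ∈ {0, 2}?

⊤

Iteration log — 6 steps:
  step 1. node 0  ⊔preds=7  new=6  old=⊥  +wl: 
  step 2. node 1  ⊔preds=6  new=1  old=⊥  +wl: 
  step 3. node 2  ⊔preds=1  new=⊤  old=7  +wl: 0
  step 4. node 0  ⊔preds=⊤  new=⊤  old=6  +wl: 1
  step 5. node 1  ⊔preds=⊤  new=⊤  old=1  +wl: 2
  step 6. node 2  ⊔preds=⊤  new=⊤  stable

Least fixpoint reached:
  node 0: ⊤
  node 1: ⊤
  node 2: ⊤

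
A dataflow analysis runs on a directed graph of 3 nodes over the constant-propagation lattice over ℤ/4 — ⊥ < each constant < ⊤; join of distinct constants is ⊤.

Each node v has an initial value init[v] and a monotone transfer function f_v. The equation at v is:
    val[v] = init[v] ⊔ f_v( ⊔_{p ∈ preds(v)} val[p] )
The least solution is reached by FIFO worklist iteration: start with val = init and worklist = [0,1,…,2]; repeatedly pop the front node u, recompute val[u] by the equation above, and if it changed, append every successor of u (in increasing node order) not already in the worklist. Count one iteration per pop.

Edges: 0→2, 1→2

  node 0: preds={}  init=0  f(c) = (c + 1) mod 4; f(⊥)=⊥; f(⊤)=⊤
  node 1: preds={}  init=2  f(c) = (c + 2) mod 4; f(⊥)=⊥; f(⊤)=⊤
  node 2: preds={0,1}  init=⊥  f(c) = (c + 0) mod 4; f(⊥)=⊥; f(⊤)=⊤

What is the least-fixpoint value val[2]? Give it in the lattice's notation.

⊤

Worklist (3 pops):
  #1 pop 0: in=⊥ → 0 (no change)
  #2 pop 1: in=⊥ → 2 (no change)
  #3 pop 2: in=⊤ → ⊤ (was ⊥); enqueue []

Fixpoint:
  val[0] = 0
  val[1] = 2
  val[2] = ⊤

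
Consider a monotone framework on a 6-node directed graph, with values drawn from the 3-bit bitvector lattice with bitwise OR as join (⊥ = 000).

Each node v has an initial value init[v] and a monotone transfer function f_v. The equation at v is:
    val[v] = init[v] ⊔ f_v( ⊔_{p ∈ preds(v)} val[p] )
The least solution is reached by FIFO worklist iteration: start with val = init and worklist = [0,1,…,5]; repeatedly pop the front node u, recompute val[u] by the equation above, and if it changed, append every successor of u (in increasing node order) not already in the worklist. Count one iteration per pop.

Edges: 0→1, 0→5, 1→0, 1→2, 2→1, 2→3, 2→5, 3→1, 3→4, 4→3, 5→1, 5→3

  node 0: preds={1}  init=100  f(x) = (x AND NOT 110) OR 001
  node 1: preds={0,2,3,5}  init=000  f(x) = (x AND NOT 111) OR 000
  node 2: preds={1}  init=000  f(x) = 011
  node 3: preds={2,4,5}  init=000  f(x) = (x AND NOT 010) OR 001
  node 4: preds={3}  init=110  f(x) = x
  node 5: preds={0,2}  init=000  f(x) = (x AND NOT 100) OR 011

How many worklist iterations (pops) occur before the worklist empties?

8

Trace (8 dequeues):
  [1] u=0 | in 000 | out 101 | prev 100 | push {}
  [2] u=1 | in 101 | out 000 | ==
  [3] u=2 | in 000 | out 011 | prev 000 | push {1}
  [4] u=3 | in 111 | out 101 | prev 000 | push {}
  [5] u=4 | in 101 | out 111 | prev 110 | push {3}
  [6] u=5 | in 111 | out 011 | prev 000 | push {}
  [7] u=1 | in 111 | out 000 | ==
  [8] u=3 | in 111 | out 101 | ==

Converged values:
  [0] 101
  [1] 000
  [2] 011
  [3] 101
  [4] 111
  [5] 011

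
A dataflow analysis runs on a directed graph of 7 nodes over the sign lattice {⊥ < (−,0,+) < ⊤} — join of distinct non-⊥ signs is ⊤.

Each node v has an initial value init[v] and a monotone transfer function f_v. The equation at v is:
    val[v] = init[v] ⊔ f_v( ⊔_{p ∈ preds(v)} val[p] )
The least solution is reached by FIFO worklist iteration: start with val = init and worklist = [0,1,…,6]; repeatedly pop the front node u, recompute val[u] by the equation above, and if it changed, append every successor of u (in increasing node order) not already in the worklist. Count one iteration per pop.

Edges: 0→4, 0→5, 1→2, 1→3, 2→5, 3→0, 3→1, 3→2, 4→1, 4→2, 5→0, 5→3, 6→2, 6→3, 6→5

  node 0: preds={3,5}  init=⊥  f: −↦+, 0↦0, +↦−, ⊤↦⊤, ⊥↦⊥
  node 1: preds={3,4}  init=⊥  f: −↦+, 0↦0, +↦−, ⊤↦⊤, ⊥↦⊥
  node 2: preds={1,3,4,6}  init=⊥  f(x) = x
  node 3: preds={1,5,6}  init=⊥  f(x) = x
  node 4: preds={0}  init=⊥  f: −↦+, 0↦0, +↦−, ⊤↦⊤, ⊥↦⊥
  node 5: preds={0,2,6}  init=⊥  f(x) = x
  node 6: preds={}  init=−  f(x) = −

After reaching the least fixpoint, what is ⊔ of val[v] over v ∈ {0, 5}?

⊤

Iteration log — 21 steps:
  step 1. node 0  ⊔preds=⊥  new=⊥  stable
  step 2. node 1  ⊔preds=⊥  new=⊥  stable
  step 3. node 2  ⊔preds=−  new=−  old=⊥  +wl: 
  step 4. node 3  ⊔preds=−  new=−  old=⊥  +wl: 0,1,2
  step 5. node 4  ⊔preds=⊥  new=⊥  stable
  step 6. node 5  ⊔preds=−  new=−  old=⊥  +wl: 3
  step 7. node 6  ⊔preds=⊥  new=−  stable
  step 8. node 0  ⊔preds=−  new=+  old=⊥  +wl: 4,5
  step 9. node 1  ⊔preds=−  new=+  old=⊥  +wl: 
  step 10. node 2  ⊔preds=⊤  new=⊤  old=−  +wl: 
  step 11. node 3  ⊔preds=⊤  new=⊤  old=−  +wl: 0,1,2
  step 12. node 4  ⊔preds=+  new=−  old=⊥  +wl: 
  step 13. node 5  ⊔preds=⊤  new=⊤  old=−  +wl: 3
  step 14. node 0  ⊔preds=⊤  new=⊤  old=+  +wl: 4,5
  step 15. node 1  ⊔preds=⊤  new=⊤  old=+  +wl: 
  step 16. node 2  ⊔preds=⊤  new=⊤  stable
  step 17. node 3  ⊔preds=⊤  new=⊤  stable
  step 18. node 4  ⊔preds=⊤  new=⊤  old=−  +wl: 1,2
  step 19. node 5  ⊔preds=⊤  new=⊤  stable
  step 20. node 1  ⊔preds=⊤  new=⊤  stable
  step 21. node 2  ⊔preds=⊤  new=⊤  stable

Least fixpoint reached:
  node 0: ⊤
  node 1: ⊤
  node 2: ⊤
  node 3: ⊤
  node 4: ⊤
  node 5: ⊤
  node 6: −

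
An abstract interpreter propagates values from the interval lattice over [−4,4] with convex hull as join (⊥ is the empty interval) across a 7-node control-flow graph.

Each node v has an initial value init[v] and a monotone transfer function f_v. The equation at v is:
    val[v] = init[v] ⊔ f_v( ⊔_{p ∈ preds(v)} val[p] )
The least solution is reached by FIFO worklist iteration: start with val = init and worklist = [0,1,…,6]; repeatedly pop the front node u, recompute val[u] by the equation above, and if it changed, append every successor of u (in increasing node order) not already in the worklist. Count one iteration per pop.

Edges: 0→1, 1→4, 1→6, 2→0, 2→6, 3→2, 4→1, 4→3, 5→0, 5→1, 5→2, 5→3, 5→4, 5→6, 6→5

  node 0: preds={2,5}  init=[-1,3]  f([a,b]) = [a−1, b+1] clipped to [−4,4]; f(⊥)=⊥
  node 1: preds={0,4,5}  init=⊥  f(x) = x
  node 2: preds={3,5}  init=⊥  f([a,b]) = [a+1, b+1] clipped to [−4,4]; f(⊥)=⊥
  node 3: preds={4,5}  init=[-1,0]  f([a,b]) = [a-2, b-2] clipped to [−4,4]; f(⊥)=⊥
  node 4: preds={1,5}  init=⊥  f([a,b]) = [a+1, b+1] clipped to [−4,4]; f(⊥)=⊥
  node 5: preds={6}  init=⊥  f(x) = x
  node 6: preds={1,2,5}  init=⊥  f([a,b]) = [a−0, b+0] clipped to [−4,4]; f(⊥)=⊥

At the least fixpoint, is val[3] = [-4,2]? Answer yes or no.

Worklist (47 pops):
  #1 pop 0: in=⊥ → [-1,3] (no change)
  #2 pop 1: in=[-1,3] → [-1,3] (was ⊥); enqueue []
  #3 pop 2: in=[-1,0] → [0,1] (was ⊥); enqueue [0]
  #4 pop 3: in=⊥ → [-1,0] (no change)
  #5 pop 4: in=[-1,3] → [0,4] (was ⊥); enqueue [1,3]
  #6 pop 5: in=⊥ → ⊥ (no change)
  #7 pop 6: in=[-1,3] → [-1,3] (was ⊥); enqueue [5]
  #8 pop 0: in=[0,1] → [-1,3] (no change)
  #9 pop 1: in=[-1,4] → [-1,4] (was [-1,3]); enqueue [4,6]
  #10 pop 3: in=[0,4] → [-2,2] (was [-1,0]); enqueue [2]
  #11 pop 5: in=[-1,3] → [-1,3] (was ⊥); enqueue [0,1,3]
  #12 pop 4: in=[-1,4] → [0,4] (no change)
  #13 pop 6: in=[-1,4] → [-1,4] (was [-1,3]); enqueue [5]
  #14 pop 2: in=[-2,3] → [-1,4] (was [0,1]); enqueue [6]
  #15 pop 0: in=[-1,4] → [-2,4] (was [-1,3]); enqueue []
  #16 pop 1: in=[-2,4] → [-2,4] (was [-1,4]); enqueue [4]
  #17 pop 3: in=[-1,4] → [-3,2] (was [-2,2]); enqueue [2]
  #18 pop 5: in=[-1,4] → [-1,4] (was [-1,3]); enqueue [0,1,3]
  #19 pop 6: in=[-2,4] → [-2,4] (was [-1,4]); enqueue [5]
  #20 pop 4: in=[-2,4] → [-1,4] (was [0,4]); enqueue []
  #21 pop 2: in=[-3,4] → [-2,4] (was [-1,4]); enqueue [6]
  #22 pop 0: in=[-2,4] → [-3,4] (was [-2,4]); enqueue []
  #23 pop 1: in=[-3,4] → [-3,4] (was [-2,4]); enqueue [4]
  #24 pop 3: in=[-1,4] → [-3,2] (no change)
  #25 pop 5: in=[-2,4] → [-2,4] (was [-1,4]); enqueue [0,1,2,3]
  #26 pop 6: in=[-3,4] → [-3,4] (was [-2,4]); enqueue [5]
  #27 pop 4: in=[-3,4] → [-2,4] (was [-1,4]); enqueue []
  #28 pop 0: in=[-2,4] → [-3,4] (no change)
  #29 pop 1: in=[-3,4] → [-3,4] (no change)
  #30 pop 2: in=[-3,4] → [-2,4] (no change)
  #31 pop 3: in=[-2,4] → [-4,2] (was [-3,2]); enqueue [2]
  #32 pop 5: in=[-3,4] → [-3,4] (was [-2,4]); enqueue [0,1,3,4,6]
  #33 pop 2: in=[-4,4] → [-3,4] (was [-2,4]); enqueue []
  #34 pop 0: in=[-3,4] → [-4,4] (was [-3,4]); enqueue []
  #35 pop 1: in=[-4,4] → [-4,4] (was [-3,4]); enqueue []
  #36 pop 3: in=[-3,4] → [-4,2] (no change)
  #37 pop 4: in=[-4,4] → [-3,4] (was [-2,4]); enqueue [1,3]
  #38 pop 6: in=[-4,4] → [-4,4] (was [-3,4]); enqueue [5]
  #39 pop 1: in=[-4,4] → [-4,4] (no change)
  #40 pop 3: in=[-3,4] → [-4,2] (no change)
  #41 pop 5: in=[-4,4] → [-4,4] (was [-3,4]); enqueue [0,1,2,3,4,6]
  #42 pop 0: in=[-4,4] → [-4,4] (no change)
  #43 pop 1: in=[-4,4] → [-4,4] (no change)
  #44 pop 2: in=[-4,4] → [-3,4] (no change)
  #45 pop 3: in=[-4,4] → [-4,2] (no change)
  #46 pop 4: in=[-4,4] → [-3,4] (no change)
  #47 pop 6: in=[-4,4] → [-4,4] (no change)

Fixpoint:
  val[0] = [-4,4]
  val[1] = [-4,4]
  val[2] = [-3,4]
  val[3] = [-4,2]
  val[4] = [-3,4]
  val[5] = [-4,4]
  val[6] = [-4,4]

yes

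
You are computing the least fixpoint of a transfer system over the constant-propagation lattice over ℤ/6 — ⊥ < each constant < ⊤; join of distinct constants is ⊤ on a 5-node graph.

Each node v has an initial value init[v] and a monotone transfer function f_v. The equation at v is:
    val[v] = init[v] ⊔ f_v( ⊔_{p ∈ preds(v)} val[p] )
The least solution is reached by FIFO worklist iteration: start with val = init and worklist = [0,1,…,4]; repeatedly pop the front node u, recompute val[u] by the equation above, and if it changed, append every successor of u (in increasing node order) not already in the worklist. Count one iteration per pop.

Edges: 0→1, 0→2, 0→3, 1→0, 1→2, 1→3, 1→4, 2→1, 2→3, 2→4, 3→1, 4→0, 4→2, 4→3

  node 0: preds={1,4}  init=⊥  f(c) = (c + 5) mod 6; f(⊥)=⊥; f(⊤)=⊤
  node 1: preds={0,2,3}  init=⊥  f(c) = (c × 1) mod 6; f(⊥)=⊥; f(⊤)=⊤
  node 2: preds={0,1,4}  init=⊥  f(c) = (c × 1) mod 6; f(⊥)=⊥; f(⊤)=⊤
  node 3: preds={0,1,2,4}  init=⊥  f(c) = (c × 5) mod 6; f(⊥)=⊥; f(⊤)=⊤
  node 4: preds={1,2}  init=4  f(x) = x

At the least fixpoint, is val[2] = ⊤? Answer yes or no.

yes

Trace (11 dequeues):
  [1] u=0 | in 4 | out 3 | prev ⊥ | push {}
  [2] u=1 | in 3 | out 3 | prev ⊥ | push {0}
  [3] u=2 | in ⊤ | out ⊤ | prev ⊥ | push {1}
  [4] u=3 | in ⊤ | out ⊤ | prev ⊥ | push {}
  [5] u=4 | in ⊤ | out ⊤ | prev 4 | push {2,3}
  [6] u=0 | in ⊤ | out ⊤ | prev 3 | push {}
  [7] u=1 | in ⊤ | out ⊤ | prev 3 | push {0,4}
  [8] u=2 | in ⊤ | out ⊤ | ==
  [9] u=3 | in ⊤ | out ⊤ | ==
  [10] u=0 | in ⊤ | out ⊤ | ==
  [11] u=4 | in ⊤ | out ⊤ | ==

Converged values:
  [0] ⊤
  [1] ⊤
  [2] ⊤
  [3] ⊤
  [4] ⊤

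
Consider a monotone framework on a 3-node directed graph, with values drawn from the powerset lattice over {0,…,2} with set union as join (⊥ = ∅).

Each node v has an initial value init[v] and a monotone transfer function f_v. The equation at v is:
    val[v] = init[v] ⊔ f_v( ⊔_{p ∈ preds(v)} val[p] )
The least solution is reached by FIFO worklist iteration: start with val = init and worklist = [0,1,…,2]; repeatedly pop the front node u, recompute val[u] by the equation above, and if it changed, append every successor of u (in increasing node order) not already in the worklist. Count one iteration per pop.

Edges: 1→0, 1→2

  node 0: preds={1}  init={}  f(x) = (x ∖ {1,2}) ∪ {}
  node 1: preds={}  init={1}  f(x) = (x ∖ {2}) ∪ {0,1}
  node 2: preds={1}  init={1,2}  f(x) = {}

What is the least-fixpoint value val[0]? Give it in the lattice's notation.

Worklist (4 pops):
  #1 pop 0: in={1} → {} (no change)
  #2 pop 1: in={} → {0,1} (was {1}); enqueue [0]
  #3 pop 2: in={0,1} → {1,2} (no change)
  #4 pop 0: in={0,1} → {0} (was {}); enqueue []

Fixpoint:
  val[0] = {0}
  val[1] = {0,1}
  val[2] = {1,2}

{0}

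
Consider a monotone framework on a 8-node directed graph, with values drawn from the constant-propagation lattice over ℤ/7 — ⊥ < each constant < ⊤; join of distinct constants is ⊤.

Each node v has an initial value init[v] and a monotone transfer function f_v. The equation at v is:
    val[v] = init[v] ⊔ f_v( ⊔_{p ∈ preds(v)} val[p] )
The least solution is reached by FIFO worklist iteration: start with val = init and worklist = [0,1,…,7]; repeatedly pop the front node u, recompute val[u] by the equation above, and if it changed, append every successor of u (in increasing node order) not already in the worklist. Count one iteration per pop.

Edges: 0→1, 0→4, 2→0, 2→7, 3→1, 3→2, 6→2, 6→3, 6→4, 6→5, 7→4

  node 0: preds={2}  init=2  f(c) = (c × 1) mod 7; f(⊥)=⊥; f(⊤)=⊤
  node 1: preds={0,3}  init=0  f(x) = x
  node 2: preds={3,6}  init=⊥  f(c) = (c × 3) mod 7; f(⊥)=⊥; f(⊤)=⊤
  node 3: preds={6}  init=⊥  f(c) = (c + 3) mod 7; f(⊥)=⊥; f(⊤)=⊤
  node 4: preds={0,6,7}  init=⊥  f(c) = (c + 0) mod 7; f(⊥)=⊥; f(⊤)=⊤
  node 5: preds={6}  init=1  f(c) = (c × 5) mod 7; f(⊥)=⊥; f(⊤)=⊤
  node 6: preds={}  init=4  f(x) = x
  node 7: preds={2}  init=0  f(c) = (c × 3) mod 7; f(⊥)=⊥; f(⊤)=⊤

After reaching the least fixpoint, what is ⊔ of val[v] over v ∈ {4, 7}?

⊤

Worklist (14 pops):
  #1 pop 0: in=⊥ → 2 (no change)
  #2 pop 1: in=2 → ⊤ (was 0); enqueue []
  #3 pop 2: in=4 → 5 (was ⊥); enqueue [0]
  #4 pop 3: in=4 → 0 (was ⊥); enqueue [1,2]
  #5 pop 4: in=⊤ → ⊤ (was ⊥); enqueue []
  #6 pop 5: in=4 → ⊤ (was 1); enqueue []
  #7 pop 6: in=⊥ → 4 (no change)
  #8 pop 7: in=5 → ⊤ (was 0); enqueue [4]
  #9 pop 0: in=5 → ⊤ (was 2); enqueue []
  #10 pop 1: in=⊤ → ⊤ (no change)
  #11 pop 2: in=⊤ → ⊤ (was 5); enqueue [0,7]
  #12 pop 4: in=⊤ → ⊤ (no change)
  #13 pop 0: in=⊤ → ⊤ (no change)
  #14 pop 7: in=⊤ → ⊤ (no change)

Fixpoint:
  val[0] = ⊤
  val[1] = ⊤
  val[2] = ⊤
  val[3] = 0
  val[4] = ⊤
  val[5] = ⊤
  val[6] = 4
  val[7] = ⊤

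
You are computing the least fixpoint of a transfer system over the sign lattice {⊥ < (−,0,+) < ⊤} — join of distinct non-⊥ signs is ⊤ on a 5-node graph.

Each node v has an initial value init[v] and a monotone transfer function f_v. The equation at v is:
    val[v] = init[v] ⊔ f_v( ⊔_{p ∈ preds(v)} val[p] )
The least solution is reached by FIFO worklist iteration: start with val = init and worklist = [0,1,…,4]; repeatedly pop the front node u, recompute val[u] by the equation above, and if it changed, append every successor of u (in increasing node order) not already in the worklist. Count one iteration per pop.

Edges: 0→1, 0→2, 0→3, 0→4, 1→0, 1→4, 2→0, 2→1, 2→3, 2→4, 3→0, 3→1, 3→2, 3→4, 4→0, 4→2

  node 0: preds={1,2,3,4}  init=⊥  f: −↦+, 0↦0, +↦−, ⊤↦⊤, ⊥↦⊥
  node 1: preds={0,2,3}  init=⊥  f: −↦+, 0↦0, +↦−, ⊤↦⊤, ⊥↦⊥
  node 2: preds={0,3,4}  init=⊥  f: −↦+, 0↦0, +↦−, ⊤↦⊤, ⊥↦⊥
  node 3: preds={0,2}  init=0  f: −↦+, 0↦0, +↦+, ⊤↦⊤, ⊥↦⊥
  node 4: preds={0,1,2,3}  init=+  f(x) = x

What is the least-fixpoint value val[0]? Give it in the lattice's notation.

⊤

Worklist (8 pops):
  #1 pop 0: in=⊤ → ⊤ (was ⊥); enqueue []
  #2 pop 1: in=⊤ → ⊤ (was ⊥); enqueue [0]
  #3 pop 2: in=⊤ → ⊤ (was ⊥); enqueue [1]
  #4 pop 3: in=⊤ → ⊤ (was 0); enqueue [2]
  #5 pop 4: in=⊤ → ⊤ (was +); enqueue []
  #6 pop 0: in=⊤ → ⊤ (no change)
  #7 pop 1: in=⊤ → ⊤ (no change)
  #8 pop 2: in=⊤ → ⊤ (no change)

Fixpoint:
  val[0] = ⊤
  val[1] = ⊤
  val[2] = ⊤
  val[3] = ⊤
  val[4] = ⊤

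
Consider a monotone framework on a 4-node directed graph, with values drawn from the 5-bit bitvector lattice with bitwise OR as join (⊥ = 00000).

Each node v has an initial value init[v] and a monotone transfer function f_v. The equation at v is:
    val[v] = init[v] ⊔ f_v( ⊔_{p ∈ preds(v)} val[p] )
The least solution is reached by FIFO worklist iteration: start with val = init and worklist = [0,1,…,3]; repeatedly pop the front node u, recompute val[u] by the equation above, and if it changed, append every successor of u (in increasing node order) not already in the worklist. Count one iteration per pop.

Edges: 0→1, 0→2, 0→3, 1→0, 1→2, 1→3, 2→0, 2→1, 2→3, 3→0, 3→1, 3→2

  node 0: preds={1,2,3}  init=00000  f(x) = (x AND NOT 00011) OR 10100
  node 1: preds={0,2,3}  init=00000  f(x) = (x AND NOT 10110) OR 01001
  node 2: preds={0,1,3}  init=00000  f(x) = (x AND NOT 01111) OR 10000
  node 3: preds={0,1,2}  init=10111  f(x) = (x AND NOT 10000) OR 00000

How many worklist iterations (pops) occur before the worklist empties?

8

Trace (8 dequeues):
  [1] u=0 | in 10111 | out 10100 | prev 00000 | push {}
  [2] u=1 | in 10111 | out 01001 | prev 00000 | push {0}
  [3] u=2 | in 11111 | out 10000 | prev 00000 | push {1}
  [4] u=3 | in 11101 | out 11111 | prev 10111 | push {2}
  [5] u=0 | in 11111 | out 11100 | prev 10100 | push {3}
  [6] u=1 | in 11111 | out 01001 | ==
  [7] u=2 | in 11111 | out 10000 | ==
  [8] u=3 | in 11101 | out 11111 | ==

Converged values:
  [0] 11100
  [1] 01001
  [2] 10000
  [3] 11111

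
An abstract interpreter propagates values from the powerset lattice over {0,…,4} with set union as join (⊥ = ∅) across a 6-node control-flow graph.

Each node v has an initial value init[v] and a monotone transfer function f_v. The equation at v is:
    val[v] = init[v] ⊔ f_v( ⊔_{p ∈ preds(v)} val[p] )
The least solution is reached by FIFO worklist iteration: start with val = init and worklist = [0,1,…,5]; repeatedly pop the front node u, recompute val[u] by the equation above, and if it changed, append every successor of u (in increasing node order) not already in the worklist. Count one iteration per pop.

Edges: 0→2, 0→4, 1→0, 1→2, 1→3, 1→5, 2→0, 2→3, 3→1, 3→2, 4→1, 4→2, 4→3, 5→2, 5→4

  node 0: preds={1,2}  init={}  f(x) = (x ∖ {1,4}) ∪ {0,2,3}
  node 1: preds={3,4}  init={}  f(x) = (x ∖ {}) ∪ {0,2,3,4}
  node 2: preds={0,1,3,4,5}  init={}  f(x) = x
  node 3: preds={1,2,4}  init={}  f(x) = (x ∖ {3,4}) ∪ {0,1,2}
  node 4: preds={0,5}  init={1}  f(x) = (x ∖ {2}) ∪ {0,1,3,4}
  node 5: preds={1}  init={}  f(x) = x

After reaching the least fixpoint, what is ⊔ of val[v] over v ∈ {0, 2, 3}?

{0,1,2,3,4}

Iteration log — 11 steps:
  step 1. node 0  ⊔preds={}  new={0,2,3}  old={}  +wl: 
  step 2. node 1  ⊔preds={1}  new={0,1,2,3,4}  old={}  +wl: 0
  step 3. node 2  ⊔preds={0,1,2,3,4}  new={0,1,2,3,4}  old={}  +wl: 
  step 4. node 3  ⊔preds={0,1,2,3,4}  new={0,1,2}  old={}  +wl: 1,2
  step 5. node 4  ⊔preds={0,2,3}  new={0,1,3,4}  old={1}  +wl: 3
  step 6. node 5  ⊔preds={0,1,2,3,4}  new={0,1,2,3,4}  old={}  +wl: 4
  step 7. node 0  ⊔preds={0,1,2,3,4}  new={0,2,3}  stable
  step 8. node 1  ⊔preds={0,1,2,3,4}  new={0,1,2,3,4}  stable
  step 9. node 2  ⊔preds={0,1,2,3,4}  new={0,1,2,3,4}  stable
  step 10. node 3  ⊔preds={0,1,2,3,4}  new={0,1,2}  stable
  step 11. node 4  ⊔preds={0,1,2,3,4}  new={0,1,3,4}  stable

Least fixpoint reached:
  node 0: {0,2,3}
  node 1: {0,1,2,3,4}
  node 2: {0,1,2,3,4}
  node 3: {0,1,2}
  node 4: {0,1,3,4}
  node 5: {0,1,2,3,4}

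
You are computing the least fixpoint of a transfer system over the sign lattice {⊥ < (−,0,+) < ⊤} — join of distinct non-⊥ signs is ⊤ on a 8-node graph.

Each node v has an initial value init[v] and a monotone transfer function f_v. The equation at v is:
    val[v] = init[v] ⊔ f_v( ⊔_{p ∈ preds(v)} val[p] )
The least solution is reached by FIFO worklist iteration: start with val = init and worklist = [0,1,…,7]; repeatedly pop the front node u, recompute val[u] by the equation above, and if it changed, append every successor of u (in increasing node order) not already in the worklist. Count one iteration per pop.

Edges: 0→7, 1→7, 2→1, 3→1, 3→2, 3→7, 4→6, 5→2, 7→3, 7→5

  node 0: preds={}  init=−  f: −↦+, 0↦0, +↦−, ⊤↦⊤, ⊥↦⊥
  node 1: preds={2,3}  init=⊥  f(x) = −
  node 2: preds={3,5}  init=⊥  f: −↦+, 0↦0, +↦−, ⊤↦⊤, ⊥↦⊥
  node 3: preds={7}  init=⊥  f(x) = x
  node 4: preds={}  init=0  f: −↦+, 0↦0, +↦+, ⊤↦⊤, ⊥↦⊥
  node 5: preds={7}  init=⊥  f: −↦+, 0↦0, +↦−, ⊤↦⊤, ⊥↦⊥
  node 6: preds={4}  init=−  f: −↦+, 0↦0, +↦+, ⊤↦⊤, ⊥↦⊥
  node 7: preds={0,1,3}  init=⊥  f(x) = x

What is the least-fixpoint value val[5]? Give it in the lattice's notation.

Iteration log — 14 steps:
  step 1. node 0  ⊔preds=⊥  new=−  stable
  step 2. node 1  ⊔preds=⊥  new=−  old=⊥  +wl: 
  step 3. node 2  ⊔preds=⊥  new=⊥  stable
  step 4. node 3  ⊔preds=⊥  new=⊥  stable
  step 5. node 4  ⊔preds=⊥  new=0  stable
  step 6. node 5  ⊔preds=⊥  new=⊥  stable
  step 7. node 6  ⊔preds=0  new=⊤  old=−  +wl: 
  step 8. node 7  ⊔preds=−  new=−  old=⊥  +wl: 3,5
  step 9. node 3  ⊔preds=−  new=−  old=⊥  +wl: 1,2,7
  step 10. node 5  ⊔preds=−  new=+  old=⊥  +wl: 
  step 11. node 1  ⊔preds=−  new=−  stable
  step 12. node 2  ⊔preds=⊤  new=⊤  old=⊥  +wl: 1
  step 13. node 7  ⊔preds=−  new=−  stable
  step 14. node 1  ⊔preds=⊤  new=−  stable

Least fixpoint reached:
  node 0: −
  node 1: −
  node 2: ⊤
  node 3: −
  node 4: 0
  node 5: +
  node 6: ⊤
  node 7: −

+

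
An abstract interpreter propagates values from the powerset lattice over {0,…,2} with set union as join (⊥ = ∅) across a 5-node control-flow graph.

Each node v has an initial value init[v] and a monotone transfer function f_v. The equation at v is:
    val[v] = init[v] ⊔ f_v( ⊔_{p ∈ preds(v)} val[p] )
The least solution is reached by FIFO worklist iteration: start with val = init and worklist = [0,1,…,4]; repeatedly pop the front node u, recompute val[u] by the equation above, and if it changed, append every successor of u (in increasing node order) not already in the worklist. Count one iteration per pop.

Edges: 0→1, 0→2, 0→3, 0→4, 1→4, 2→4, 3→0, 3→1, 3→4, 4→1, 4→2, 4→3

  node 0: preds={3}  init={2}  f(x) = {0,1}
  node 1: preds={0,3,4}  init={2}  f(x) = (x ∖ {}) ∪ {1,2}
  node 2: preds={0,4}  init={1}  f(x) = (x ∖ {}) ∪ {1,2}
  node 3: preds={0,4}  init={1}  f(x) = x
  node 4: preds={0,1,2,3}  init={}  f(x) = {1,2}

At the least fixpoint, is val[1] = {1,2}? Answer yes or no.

no

Worklist (9 pops):
  #1 pop 0: in={1} → {0,1,2} (was {2}); enqueue []
  #2 pop 1: in={0,1,2} → {0,1,2} (was {2}); enqueue []
  #3 pop 2: in={0,1,2} → {0,1,2} (was {1}); enqueue []
  #4 pop 3: in={0,1,2} → {0,1,2} (was {1}); enqueue [0,1]
  #5 pop 4: in={0,1,2} → {1,2} (was {}); enqueue [2,3]
  #6 pop 0: in={0,1,2} → {0,1,2} (no change)
  #7 pop 1: in={0,1,2} → {0,1,2} (no change)
  #8 pop 2: in={0,1,2} → {0,1,2} (no change)
  #9 pop 3: in={0,1,2} → {0,1,2} (no change)

Fixpoint:
  val[0] = {0,1,2}
  val[1] = {0,1,2}
  val[2] = {0,1,2}
  val[3] = {0,1,2}
  val[4] = {1,2}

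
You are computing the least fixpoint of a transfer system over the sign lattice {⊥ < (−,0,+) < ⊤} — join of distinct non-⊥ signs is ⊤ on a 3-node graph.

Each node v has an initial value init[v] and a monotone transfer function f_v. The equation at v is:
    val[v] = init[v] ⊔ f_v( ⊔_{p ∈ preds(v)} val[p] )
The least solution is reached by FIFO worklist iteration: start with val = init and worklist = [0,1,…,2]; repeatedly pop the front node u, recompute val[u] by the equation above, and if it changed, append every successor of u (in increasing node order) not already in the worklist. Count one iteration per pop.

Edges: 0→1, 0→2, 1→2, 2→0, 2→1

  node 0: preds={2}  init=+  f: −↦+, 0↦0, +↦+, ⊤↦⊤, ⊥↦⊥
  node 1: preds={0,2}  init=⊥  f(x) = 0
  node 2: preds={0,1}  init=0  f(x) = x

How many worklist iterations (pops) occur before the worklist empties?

5

Iteration log — 5 steps:
  step 1. node 0  ⊔preds=0  new=⊤  old=+  +wl: 
  step 2. node 1  ⊔preds=⊤  new=0  old=⊥  +wl: 
  step 3. node 2  ⊔preds=⊤  new=⊤  old=0  +wl: 0,1
  step 4. node 0  ⊔preds=⊤  new=⊤  stable
  step 5. node 1  ⊔preds=⊤  new=0  stable

Least fixpoint reached:
  node 0: ⊤
  node 1: 0
  node 2: ⊤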